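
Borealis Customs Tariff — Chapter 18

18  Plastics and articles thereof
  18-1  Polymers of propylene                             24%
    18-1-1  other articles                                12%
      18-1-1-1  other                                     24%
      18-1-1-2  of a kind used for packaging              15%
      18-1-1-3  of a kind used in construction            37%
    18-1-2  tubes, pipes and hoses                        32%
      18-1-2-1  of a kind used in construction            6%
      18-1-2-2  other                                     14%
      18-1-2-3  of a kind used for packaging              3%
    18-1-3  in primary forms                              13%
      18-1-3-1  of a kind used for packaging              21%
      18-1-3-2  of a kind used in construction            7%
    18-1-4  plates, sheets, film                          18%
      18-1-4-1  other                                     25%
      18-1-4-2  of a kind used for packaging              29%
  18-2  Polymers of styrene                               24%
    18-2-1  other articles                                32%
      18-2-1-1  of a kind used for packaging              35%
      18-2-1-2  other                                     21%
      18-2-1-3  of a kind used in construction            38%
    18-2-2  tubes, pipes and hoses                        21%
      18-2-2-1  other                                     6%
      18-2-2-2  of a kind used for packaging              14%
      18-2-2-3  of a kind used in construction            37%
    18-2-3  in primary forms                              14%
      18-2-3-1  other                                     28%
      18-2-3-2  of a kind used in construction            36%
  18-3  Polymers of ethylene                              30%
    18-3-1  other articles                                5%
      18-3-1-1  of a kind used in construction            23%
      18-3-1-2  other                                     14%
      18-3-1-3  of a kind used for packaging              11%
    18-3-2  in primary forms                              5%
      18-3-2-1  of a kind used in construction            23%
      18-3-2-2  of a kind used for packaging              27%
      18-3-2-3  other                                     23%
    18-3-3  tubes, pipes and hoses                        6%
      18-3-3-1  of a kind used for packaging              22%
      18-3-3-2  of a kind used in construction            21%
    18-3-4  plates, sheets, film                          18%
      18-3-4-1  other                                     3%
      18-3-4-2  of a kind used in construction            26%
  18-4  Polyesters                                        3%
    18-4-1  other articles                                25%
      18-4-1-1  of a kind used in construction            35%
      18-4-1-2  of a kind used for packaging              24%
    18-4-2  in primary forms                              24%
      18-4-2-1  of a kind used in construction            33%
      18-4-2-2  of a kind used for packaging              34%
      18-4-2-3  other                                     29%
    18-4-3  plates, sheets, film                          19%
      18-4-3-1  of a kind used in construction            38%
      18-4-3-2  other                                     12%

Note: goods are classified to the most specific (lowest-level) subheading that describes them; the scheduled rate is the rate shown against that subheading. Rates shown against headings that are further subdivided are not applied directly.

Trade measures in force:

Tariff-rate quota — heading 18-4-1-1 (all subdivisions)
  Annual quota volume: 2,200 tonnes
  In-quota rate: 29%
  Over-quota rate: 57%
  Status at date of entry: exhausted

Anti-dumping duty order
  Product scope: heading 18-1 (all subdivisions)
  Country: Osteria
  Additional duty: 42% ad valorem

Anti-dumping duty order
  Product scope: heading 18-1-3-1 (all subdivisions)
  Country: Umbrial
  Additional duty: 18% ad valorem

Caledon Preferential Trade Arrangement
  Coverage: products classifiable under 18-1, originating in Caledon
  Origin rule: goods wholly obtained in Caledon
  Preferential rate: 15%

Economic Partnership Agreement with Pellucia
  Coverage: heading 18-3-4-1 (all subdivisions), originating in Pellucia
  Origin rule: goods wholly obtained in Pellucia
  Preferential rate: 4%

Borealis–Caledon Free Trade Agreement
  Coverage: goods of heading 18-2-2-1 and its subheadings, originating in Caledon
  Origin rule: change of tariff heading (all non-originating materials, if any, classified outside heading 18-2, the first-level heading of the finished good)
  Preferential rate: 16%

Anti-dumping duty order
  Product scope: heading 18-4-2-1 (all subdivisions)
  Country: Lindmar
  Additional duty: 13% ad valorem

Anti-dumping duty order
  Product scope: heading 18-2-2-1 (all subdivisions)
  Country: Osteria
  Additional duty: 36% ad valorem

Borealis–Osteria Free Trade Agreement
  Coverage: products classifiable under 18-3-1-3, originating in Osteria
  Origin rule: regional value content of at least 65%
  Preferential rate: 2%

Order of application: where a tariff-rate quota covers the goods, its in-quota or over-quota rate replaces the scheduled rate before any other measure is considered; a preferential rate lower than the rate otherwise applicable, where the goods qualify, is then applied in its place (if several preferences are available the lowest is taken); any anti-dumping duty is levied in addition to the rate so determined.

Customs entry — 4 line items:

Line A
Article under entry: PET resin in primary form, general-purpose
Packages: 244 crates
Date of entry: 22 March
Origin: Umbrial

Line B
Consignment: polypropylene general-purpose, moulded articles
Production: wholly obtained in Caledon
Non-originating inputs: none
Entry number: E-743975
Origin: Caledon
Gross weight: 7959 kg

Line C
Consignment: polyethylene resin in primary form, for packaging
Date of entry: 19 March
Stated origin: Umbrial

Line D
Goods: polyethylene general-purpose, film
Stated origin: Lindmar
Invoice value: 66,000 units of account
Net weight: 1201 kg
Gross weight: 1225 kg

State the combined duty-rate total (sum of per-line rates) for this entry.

Line A: PET → 18-4; resin in primary form → 18-4-2; general-purpose → 18-4-2-3. Scheduled 29%. No special measure applies. → 29%.
Line B: polypropylene → 18-1; moulded articles → 18-1-1; general-purpose → 18-1-1-1. Scheduled 24%. Caledon agreement on 18-1: wholly obtained → 15% available; Caledon agreement on 18-2-2-1: 18-1-1-1 not covered; preferential 15%. → 15%.
Line C: polyethylene → 18-3; resin in primary form → 18-3-2; for packaging → 18-3-2-2. Scheduled 27%. No special measure applies. → 27%.
Line D: polyethylene → 18-3; film → 18-3-4; general-purpose → 18-3-4-1. Scheduled 3%. No special measure applies. → 3%.
Sum: 29% + 15% + 27% + 3% = 74%.

74%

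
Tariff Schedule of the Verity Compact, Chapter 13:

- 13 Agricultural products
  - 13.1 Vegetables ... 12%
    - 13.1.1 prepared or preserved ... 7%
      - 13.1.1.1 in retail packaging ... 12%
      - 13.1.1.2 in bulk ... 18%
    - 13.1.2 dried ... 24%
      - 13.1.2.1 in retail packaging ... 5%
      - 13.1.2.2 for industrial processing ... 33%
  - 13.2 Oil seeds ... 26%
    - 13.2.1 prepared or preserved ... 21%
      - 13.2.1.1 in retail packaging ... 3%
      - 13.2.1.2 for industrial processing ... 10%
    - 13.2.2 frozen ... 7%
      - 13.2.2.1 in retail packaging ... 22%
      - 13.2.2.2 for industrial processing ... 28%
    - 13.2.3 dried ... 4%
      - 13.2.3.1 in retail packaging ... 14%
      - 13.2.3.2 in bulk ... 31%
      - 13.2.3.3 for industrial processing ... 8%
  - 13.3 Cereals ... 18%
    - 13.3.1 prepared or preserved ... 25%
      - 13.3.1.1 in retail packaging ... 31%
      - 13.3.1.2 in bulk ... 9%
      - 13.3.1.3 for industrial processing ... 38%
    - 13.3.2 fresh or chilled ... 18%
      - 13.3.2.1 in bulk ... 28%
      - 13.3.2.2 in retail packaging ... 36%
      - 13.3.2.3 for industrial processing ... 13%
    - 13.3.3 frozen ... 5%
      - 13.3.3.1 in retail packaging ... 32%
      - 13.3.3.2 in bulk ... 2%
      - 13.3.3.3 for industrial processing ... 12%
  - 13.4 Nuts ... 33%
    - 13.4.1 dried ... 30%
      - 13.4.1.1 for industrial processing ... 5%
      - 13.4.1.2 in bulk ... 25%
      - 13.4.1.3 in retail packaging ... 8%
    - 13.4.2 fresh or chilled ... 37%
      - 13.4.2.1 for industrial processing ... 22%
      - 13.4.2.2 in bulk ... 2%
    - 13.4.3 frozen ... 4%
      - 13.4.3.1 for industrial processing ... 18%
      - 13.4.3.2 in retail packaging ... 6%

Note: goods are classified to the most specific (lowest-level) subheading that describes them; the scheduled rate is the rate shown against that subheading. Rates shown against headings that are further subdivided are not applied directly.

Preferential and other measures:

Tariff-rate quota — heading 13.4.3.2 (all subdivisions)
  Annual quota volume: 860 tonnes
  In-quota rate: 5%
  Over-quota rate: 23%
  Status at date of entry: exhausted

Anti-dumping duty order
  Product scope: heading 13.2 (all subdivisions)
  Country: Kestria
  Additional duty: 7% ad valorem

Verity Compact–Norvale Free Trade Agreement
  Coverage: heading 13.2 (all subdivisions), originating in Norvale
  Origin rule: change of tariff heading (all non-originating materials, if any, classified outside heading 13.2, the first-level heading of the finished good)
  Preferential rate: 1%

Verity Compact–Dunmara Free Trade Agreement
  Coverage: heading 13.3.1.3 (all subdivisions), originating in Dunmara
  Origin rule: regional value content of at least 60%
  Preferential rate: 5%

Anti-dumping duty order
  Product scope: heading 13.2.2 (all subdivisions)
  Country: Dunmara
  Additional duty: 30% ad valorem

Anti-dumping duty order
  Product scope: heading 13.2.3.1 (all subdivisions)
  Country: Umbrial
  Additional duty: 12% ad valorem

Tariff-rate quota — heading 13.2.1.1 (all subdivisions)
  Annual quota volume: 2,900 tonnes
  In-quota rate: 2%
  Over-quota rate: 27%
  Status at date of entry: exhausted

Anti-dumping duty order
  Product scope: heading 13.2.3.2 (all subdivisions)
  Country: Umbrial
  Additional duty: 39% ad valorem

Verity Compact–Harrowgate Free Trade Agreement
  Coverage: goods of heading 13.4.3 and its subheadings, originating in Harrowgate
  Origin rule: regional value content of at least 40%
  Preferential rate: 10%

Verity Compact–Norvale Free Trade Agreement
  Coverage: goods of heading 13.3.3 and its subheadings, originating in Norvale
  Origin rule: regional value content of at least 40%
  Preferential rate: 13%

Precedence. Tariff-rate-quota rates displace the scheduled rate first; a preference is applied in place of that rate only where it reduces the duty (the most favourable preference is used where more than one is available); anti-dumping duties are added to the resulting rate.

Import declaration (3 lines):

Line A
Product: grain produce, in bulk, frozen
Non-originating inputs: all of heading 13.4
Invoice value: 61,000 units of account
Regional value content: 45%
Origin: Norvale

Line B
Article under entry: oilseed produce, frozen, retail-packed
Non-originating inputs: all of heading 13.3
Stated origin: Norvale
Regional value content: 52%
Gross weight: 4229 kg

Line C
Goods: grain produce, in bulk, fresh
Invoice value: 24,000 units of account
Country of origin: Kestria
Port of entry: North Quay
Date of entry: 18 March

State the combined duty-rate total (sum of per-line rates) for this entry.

31%

Line A: grain → 13.3; frozen → 13.3.3; in bulk → 13.3.3.2. Scheduled 2%. Norvale agreement on 13.2: 13.3.3.2 not covered; Norvale agreement on 13.3.3: RVC ≥ 40% → 13% available; preference 13% not lower than 2% → no reduction. → 2%.
Line B: oilseed → 13.2; frozen → 13.2.2; retail-packed → 13.2.2.1. Scheduled 22%. Norvale agreement on 13.2: CTH met → 1% available; Norvale agreement on 13.3.3: 13.2.2.1 not covered; preferential 1%. → 1%.
Line C: grain → 13.3; fresh → 13.3.2; in bulk → 13.3.2.1. Scheduled 28%. No special measure applies. → 28%.
Sum: 2% + 1% + 28% = 31%.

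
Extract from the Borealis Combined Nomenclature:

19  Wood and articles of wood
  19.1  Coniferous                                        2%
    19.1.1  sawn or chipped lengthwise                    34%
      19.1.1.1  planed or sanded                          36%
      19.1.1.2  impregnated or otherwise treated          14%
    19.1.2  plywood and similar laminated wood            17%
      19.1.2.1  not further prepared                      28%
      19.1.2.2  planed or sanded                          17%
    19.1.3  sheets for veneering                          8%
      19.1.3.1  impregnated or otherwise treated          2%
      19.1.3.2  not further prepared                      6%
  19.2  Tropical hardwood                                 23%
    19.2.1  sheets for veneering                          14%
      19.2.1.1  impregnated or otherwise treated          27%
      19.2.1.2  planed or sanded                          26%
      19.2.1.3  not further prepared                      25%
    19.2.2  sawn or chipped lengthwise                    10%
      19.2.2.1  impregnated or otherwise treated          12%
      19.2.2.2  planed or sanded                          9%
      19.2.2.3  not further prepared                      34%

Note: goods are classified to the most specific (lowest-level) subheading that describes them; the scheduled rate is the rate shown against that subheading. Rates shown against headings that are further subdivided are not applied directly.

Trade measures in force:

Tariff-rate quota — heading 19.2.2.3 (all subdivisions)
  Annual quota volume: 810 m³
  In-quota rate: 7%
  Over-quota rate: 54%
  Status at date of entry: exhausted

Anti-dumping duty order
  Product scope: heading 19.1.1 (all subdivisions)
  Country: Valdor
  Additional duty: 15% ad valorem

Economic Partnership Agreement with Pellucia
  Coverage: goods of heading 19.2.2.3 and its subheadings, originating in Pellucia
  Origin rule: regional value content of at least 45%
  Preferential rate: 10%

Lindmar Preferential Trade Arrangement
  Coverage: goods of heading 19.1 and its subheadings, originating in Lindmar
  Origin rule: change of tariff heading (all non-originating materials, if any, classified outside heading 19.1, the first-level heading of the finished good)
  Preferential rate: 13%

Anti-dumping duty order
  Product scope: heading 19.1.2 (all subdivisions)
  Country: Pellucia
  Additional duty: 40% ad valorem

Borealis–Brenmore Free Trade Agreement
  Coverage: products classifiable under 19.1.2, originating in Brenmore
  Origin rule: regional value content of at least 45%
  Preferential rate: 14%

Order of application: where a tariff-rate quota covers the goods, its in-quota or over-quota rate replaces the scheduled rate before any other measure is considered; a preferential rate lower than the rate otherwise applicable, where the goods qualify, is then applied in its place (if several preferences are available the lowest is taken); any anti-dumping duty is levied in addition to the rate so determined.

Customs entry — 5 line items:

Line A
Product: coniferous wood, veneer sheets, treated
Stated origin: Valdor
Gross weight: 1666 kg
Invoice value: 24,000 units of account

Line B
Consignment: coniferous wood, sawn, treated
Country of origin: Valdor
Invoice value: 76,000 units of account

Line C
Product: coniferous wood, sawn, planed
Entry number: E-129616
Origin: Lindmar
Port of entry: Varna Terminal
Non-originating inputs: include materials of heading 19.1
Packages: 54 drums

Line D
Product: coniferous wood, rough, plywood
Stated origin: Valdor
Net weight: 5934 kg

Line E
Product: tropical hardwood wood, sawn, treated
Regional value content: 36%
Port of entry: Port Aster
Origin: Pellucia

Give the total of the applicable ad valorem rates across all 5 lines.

107%

Line A: coniferous → 19.1; veneer sheets → 19.1.3; treated → 19.1.3.1. Scheduled 2%. No special measure applies. → 2%.
Line B: coniferous → 19.1; sawn → 19.1.1; treated → 19.1.1.2. Scheduled 14%. anti-dumping (Valdor, 19.1.1): +15%; total 14% + 15% = 29%. → 29%.
Line C: coniferous → 19.1; sawn → 19.1.1; planed → 19.1.1.1. Scheduled 36%. Lindmar agreement on 19.1: CTH not met. → 36%.
Line D: coniferous → 19.1; plywood → 19.1.2; rough → 19.1.2.1. Scheduled 28%. No special measure applies. → 28%.
Line E: tropical hardwood → 19.2; sawn → 19.2.2; treated → 19.2.2.1. Scheduled 12%. Pellucia agreement on 19.2.2.3: 19.2.2.1 not covered. → 12%.
Sum: 2% + 29% + 36% + 28% + 12% = 107%.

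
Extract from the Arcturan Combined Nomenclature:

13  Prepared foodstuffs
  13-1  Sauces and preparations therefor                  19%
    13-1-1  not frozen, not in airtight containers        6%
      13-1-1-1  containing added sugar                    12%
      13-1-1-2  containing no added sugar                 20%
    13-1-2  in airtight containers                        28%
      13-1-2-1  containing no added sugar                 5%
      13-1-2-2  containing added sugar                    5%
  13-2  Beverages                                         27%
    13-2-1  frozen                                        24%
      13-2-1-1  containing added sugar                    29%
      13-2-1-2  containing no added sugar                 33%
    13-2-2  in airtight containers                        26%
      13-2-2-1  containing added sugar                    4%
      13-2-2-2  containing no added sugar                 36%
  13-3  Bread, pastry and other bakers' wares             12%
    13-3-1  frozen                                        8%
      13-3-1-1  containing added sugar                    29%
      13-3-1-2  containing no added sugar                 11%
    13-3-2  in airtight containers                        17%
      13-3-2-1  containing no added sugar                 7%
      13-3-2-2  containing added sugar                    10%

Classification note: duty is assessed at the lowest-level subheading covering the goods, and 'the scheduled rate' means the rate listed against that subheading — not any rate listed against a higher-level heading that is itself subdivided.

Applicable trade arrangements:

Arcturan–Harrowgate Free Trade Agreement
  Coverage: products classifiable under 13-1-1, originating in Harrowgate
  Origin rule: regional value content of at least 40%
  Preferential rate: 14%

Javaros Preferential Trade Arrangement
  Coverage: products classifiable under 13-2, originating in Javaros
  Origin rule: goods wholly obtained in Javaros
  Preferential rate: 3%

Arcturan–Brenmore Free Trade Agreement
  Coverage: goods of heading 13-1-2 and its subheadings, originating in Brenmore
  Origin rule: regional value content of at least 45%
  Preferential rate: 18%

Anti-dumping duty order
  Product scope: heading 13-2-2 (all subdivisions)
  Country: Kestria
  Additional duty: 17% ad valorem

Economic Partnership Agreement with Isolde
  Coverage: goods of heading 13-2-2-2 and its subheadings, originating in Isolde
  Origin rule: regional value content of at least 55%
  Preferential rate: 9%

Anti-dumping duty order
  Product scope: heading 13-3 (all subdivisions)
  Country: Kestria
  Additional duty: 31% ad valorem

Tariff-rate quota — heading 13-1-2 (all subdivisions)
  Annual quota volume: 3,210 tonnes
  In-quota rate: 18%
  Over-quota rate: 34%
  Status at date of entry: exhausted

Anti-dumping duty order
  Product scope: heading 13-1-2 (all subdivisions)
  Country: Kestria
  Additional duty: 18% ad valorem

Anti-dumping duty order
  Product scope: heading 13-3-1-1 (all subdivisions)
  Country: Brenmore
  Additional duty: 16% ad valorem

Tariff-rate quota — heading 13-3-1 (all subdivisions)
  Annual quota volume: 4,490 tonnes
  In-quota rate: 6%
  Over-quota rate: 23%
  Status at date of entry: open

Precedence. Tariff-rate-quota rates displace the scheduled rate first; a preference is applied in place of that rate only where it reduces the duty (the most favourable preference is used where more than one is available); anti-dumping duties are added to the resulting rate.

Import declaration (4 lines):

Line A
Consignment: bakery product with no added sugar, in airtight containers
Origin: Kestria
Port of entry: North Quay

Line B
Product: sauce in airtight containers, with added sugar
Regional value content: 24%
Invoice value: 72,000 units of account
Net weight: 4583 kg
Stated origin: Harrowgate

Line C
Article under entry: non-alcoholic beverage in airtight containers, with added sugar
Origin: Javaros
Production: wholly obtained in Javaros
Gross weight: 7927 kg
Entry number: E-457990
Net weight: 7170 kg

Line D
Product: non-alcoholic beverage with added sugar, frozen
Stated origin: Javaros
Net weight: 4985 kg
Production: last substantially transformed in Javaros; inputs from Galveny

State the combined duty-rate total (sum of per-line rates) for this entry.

104%

Line A: bakery product → 13-3; in airtight containers → 13-3-2; with no added sugar → 13-3-2-1. Scheduled 7%. anti-dumping (Kestria, 13-3): +31%; total 7% + 31% = 38%. → 38%.
Line B: sauce → 13-1; in airtight containers → 13-1-2; with added sugar → 13-1-2-2. Scheduled 5%. quota on 13-1-2 exhausted → over-quota 34%; Harrowgate agreement on 13-1-1: 13-1-2-2 not covered. → 34%.
Line C: non-alcoholic beverage → 13-2; in airtight containers → 13-2-2; with added sugar → 13-2-2-1. Scheduled 4%. Javaros agreement on 13-2: wholly obtained → 3% available; preferential 3%. → 3%.
Line D: non-alcoholic beverage → 13-2; frozen → 13-2-1; with added sugar → 13-2-1-1. Scheduled 29%. Javaros agreement on 13-2: not wholly obtained. → 29%.
Sum: 38% + 34% + 3% + 29% = 104%.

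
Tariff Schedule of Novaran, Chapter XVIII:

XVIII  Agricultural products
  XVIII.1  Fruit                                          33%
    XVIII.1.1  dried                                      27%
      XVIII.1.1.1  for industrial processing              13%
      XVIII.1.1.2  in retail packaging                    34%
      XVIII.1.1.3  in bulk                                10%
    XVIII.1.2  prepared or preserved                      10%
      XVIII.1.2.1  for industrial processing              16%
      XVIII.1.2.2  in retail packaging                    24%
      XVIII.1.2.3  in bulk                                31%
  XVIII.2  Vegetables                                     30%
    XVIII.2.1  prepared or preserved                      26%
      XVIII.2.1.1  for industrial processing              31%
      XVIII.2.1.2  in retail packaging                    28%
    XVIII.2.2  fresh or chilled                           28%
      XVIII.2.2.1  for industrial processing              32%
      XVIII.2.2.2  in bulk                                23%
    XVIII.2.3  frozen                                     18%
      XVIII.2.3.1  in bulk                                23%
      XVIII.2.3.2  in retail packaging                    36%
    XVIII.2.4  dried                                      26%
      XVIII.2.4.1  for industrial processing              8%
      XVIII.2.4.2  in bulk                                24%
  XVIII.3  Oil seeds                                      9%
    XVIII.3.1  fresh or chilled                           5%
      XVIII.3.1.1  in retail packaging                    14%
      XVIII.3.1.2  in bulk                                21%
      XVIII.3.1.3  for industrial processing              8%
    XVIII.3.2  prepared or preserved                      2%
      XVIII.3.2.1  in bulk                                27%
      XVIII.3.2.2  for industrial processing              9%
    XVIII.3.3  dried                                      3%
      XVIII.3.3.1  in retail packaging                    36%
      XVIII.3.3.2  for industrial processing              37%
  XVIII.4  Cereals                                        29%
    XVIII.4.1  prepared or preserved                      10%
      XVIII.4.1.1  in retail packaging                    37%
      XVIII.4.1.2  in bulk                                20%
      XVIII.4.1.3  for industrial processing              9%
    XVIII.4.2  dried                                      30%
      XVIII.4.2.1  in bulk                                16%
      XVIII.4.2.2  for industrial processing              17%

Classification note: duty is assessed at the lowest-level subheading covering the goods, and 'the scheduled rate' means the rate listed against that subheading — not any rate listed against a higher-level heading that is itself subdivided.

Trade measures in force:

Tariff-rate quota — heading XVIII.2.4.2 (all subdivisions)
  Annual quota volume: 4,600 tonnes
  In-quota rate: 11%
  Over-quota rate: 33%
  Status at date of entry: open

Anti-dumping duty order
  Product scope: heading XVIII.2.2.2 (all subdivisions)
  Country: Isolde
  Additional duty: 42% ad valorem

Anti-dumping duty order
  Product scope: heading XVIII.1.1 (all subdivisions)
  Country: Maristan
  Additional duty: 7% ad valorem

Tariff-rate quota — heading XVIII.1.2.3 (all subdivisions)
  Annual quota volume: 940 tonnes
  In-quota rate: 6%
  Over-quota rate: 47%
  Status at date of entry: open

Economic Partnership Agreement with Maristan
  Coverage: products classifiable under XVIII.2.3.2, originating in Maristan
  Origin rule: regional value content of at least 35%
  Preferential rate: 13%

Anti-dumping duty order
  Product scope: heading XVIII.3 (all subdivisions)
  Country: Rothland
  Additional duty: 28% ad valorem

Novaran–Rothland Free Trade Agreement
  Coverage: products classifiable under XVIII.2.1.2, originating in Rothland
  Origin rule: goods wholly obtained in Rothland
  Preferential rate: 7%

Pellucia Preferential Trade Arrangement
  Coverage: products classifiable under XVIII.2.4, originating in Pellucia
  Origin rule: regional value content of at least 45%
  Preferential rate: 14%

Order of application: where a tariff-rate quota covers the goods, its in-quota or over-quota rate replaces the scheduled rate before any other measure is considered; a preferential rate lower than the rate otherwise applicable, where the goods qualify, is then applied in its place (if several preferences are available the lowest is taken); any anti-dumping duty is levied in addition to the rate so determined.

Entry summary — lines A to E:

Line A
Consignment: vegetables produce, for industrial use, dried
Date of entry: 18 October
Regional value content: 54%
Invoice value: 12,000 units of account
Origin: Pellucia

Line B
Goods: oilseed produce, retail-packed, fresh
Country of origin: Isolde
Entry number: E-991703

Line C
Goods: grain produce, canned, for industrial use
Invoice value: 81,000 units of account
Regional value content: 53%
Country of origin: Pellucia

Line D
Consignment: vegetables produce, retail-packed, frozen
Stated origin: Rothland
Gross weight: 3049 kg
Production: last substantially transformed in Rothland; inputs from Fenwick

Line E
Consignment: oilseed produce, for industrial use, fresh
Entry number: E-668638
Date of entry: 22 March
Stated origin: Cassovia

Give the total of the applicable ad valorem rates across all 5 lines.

75%

Line A: vegetables → XVIII.2; dried → XVIII.2.4; for industrial use → XVIII.2.4.1. Scheduled 8%. Pellucia agreement on XVIII.2.4: RVC ≥ 45% → 14% available; preference 14% not lower than 8% → no reduction. → 8%.
Line B: oilseed → XVIII.3; fresh → XVIII.3.1; retail-packed → XVIII.3.1.1. Scheduled 14%. No special measure applies. → 14%.
Line C: grain → XVIII.4; canned → XVIII.4.1; for industrial use → XVIII.4.1.3. Scheduled 9%. Pellucia agreement on XVIII.2.4: XVIII.4.1.3 not covered. → 9%.
Line D: vegetables → XVIII.2; frozen → XVIII.2.3; retail-packed → XVIII.2.3.2. Scheduled 36%. Rothland agreement on XVIII.2.1.2: XVIII.2.3.2 not covered. → 36%.
Line E: oilseed → XVIII.3; fresh → XVIII.3.1; for industrial use → XVIII.3.1.3. Scheduled 8%. No special measure applies. → 8%.
Sum: 8% + 14% + 9% + 36% + 8% = 75%.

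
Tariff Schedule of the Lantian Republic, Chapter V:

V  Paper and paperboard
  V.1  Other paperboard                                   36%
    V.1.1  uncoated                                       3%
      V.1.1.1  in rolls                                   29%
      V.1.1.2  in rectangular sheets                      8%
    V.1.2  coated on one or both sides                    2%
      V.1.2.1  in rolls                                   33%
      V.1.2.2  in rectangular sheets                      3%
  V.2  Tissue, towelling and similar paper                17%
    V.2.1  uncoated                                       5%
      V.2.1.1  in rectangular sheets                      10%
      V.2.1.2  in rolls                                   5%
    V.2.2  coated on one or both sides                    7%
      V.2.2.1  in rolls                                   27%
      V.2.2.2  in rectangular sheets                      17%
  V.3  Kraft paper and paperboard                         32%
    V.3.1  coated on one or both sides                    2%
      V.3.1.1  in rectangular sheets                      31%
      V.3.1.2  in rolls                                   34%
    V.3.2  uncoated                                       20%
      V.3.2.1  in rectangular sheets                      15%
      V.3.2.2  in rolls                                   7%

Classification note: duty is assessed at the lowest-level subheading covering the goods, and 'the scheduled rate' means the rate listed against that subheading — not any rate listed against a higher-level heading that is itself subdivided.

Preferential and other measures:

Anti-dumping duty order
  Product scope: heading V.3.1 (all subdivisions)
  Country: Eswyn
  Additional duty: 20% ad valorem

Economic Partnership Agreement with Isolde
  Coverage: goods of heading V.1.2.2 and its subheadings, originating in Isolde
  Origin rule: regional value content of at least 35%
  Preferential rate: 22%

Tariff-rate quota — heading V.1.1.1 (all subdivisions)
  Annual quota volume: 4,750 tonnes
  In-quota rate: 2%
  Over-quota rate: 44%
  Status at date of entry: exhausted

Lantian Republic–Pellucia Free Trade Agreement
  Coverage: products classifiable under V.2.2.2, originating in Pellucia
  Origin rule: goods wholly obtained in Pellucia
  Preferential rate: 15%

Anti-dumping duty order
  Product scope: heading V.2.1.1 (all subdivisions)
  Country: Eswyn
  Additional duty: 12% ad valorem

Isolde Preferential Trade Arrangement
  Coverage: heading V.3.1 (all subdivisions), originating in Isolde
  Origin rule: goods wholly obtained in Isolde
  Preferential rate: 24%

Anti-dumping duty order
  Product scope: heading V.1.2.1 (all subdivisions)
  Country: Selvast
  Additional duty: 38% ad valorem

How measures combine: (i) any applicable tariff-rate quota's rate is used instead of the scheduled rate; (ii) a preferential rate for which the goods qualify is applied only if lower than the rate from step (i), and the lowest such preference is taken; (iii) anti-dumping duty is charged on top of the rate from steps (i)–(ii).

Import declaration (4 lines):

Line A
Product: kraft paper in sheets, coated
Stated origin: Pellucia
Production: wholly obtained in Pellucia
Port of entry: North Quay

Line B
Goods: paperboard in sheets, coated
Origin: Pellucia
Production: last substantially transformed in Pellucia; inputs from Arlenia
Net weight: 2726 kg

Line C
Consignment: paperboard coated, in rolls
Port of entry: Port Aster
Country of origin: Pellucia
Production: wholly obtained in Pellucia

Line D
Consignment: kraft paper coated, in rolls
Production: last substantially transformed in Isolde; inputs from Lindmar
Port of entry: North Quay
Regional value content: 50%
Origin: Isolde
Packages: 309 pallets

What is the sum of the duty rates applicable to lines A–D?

Line A: kraft paper → V.3; coated → V.3.1; in sheets → V.3.1.1. Scheduled 31%. Pellucia agreement on V.2.2.2: V.3.1.1 not covered. → 31%.
Line B: paperboard → V.1; coated → V.1.2; in sheets → V.1.2.2. Scheduled 3%. Pellucia agreement on V.2.2.2: V.1.2.2 not covered. → 3%.
Line C: paperboard → V.1; coated → V.1.2; in rolls → V.1.2.1. Scheduled 33%. Pellucia agreement on V.2.2.2: V.1.2.1 not covered. → 33%.
Line D: kraft paper → V.3; coated → V.3.1; in rolls → V.3.1.2. Scheduled 34%. Isolde agreement on V.1.2.2: V.3.1.2 not covered; Isolde agreement on V.3.1: not wholly obtained. → 34%.
Sum: 31% + 3% + 33% + 34% = 101%.

101%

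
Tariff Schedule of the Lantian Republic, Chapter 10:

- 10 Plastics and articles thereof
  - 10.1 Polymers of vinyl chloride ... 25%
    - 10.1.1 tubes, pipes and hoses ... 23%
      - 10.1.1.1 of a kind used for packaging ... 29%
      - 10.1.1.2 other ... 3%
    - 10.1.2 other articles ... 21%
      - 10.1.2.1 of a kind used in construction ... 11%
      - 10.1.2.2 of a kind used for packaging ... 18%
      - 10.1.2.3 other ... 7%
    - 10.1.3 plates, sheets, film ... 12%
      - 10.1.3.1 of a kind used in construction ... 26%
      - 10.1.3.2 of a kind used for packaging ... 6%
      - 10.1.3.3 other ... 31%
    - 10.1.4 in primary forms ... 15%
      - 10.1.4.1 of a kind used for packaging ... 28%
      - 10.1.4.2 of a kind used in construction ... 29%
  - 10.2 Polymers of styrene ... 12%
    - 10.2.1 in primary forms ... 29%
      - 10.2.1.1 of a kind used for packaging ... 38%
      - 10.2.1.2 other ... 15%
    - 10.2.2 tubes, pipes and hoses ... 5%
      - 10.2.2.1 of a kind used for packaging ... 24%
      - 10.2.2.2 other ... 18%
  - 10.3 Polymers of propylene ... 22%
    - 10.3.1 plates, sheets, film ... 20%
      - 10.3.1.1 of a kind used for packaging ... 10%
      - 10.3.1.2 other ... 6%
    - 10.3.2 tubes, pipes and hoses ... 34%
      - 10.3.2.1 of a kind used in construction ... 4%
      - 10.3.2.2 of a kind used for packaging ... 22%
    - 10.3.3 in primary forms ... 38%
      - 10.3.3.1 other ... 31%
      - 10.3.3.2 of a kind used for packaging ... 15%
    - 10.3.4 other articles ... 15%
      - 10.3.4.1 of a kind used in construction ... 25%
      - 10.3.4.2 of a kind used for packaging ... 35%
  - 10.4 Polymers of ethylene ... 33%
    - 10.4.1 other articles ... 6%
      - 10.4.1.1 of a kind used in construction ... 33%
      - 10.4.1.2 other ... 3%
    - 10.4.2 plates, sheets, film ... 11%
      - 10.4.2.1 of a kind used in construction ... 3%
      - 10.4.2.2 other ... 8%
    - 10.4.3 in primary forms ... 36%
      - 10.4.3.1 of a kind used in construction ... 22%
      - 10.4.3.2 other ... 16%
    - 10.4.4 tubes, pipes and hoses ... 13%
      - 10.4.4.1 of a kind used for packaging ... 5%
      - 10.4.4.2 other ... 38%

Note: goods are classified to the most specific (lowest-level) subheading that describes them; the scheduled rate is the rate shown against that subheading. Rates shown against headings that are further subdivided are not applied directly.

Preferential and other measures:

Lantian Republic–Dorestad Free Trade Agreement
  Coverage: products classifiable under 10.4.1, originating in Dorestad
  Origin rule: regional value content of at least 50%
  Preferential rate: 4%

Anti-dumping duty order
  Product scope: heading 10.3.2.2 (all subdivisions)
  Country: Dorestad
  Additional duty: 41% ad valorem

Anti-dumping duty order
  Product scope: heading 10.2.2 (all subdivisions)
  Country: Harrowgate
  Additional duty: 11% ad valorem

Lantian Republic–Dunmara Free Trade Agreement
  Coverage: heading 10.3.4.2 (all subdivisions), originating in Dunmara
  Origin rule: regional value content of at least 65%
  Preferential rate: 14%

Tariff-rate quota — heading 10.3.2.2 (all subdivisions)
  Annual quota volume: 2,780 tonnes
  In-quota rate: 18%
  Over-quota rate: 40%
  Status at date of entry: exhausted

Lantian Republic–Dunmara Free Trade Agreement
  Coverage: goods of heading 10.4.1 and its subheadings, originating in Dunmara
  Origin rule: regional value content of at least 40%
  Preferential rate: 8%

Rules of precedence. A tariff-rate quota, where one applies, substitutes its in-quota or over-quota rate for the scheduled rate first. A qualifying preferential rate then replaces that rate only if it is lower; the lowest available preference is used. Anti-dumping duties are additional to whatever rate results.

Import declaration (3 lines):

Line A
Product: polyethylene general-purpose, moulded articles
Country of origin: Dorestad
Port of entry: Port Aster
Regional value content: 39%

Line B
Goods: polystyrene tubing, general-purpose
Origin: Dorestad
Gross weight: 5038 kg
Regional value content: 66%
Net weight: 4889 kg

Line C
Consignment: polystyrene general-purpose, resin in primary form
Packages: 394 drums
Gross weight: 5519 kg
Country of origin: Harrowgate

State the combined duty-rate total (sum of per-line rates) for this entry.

36%

Line A: polyethylene → 10.4; moulded articles → 10.4.1; general-purpose → 10.4.1.2. Scheduled 3%. Dorestad agreement on 10.4.1: RVC < 50%. → 3%.
Line B: polystyrene → 10.2; tubing → 10.2.2; general-purpose → 10.2.2.2. Scheduled 18%. Dorestad agreement on 10.4.1: 10.2.2.2 not covered. → 18%.
Line C: polystyrene → 10.2; resin in primary form → 10.2.1; general-purpose → 10.2.1.2. Scheduled 15%. No special measure applies. → 15%.
Sum: 3% + 18% + 15% = 36%.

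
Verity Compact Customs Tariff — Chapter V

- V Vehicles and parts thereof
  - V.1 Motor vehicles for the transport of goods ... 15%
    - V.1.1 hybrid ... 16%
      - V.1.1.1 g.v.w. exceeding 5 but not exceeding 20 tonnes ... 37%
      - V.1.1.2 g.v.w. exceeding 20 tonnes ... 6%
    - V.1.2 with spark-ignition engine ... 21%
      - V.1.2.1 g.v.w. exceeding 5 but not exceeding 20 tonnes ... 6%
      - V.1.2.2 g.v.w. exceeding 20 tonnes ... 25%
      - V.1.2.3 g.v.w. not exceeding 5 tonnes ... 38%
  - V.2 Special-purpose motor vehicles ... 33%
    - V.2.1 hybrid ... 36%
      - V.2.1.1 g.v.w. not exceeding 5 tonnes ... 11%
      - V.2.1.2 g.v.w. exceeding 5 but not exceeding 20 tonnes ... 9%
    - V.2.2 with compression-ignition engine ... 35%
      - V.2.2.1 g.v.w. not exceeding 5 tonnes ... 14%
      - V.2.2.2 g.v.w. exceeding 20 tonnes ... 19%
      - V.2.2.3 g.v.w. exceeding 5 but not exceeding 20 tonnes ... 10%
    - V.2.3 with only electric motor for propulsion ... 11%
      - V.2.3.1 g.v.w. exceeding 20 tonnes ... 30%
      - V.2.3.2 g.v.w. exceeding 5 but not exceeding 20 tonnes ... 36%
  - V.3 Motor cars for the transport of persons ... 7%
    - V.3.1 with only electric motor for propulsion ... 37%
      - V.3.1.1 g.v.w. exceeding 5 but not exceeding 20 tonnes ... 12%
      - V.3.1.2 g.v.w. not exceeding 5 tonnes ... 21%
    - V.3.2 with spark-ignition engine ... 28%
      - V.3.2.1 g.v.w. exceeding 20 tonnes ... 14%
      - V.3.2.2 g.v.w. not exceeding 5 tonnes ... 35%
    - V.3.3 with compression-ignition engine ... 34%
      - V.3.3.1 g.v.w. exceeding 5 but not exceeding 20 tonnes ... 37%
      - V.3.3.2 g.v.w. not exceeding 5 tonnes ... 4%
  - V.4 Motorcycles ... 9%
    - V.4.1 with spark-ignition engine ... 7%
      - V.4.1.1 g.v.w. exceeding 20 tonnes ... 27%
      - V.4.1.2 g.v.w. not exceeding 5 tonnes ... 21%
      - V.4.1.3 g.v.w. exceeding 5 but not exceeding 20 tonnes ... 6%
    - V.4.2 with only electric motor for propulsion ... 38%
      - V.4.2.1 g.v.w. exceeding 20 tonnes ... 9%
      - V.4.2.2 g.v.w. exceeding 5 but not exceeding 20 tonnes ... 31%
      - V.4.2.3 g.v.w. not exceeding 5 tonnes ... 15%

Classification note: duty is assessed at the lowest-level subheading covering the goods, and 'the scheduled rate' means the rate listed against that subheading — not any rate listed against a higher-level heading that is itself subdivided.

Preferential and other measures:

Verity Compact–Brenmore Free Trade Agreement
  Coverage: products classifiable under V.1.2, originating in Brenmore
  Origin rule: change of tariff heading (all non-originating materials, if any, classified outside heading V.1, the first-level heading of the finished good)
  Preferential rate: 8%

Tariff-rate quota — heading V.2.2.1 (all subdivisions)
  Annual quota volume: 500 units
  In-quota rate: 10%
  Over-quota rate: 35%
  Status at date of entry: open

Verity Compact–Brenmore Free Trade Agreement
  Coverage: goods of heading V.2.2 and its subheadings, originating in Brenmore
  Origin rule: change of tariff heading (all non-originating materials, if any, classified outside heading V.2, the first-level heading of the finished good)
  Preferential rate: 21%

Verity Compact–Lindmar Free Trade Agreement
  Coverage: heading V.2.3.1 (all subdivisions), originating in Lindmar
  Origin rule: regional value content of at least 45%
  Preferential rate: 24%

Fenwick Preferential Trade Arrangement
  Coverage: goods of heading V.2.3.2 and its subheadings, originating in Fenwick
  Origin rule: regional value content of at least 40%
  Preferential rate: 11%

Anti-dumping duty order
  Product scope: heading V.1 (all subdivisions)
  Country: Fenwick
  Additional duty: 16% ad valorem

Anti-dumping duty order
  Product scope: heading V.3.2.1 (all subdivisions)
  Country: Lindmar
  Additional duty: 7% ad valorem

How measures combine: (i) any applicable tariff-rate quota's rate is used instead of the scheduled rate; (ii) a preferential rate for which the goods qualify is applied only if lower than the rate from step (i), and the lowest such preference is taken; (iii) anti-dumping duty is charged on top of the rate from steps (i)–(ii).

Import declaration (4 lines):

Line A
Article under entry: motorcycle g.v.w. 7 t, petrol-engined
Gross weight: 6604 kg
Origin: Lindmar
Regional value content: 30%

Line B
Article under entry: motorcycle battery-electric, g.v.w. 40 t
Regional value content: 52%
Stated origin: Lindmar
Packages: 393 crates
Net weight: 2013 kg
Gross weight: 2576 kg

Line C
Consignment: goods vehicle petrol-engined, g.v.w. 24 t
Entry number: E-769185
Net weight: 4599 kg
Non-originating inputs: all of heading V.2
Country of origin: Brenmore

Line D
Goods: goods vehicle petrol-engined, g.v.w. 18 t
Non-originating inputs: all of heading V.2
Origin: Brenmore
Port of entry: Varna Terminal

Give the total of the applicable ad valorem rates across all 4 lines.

29%

Line A: motorcycle → V.4; petrol-engined → V.4.1; g.v.w. 7 t → V.4.1.3. Scheduled 6%. Lindmar agreement on V.2.3.1: V.4.1.3 not covered. → 6%.
Line B: motorcycle → V.4; battery-electric → V.4.2; g.v.w. 40 t → V.4.2.1. Scheduled 9%. Lindmar agreement on V.2.3.1: V.4.2.1 not covered. → 9%.
Line C: goods vehicle → V.1; petrol-engined → V.1.2; g.v.w. 24 t → V.1.2.2. Scheduled 25%. Brenmore agreement on V.1.2: CTH met → 8% available; Brenmore agreement on V.2.2: V.1.2.2 not covered; preferential 8%. → 8%.
Line D: goods vehicle → V.1; petrol-engined → V.1.2; g.v.w. 18 t → V.1.2.1. Scheduled 6%. Brenmore agreement on V.1.2: CTH met → 8% available; Brenmore agreement on V.2.2: V.1.2.1 not covered; preference 8% not lower than 6% → no reduction. → 6%.
Sum: 6% + 9% + 8% + 6% = 29%.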